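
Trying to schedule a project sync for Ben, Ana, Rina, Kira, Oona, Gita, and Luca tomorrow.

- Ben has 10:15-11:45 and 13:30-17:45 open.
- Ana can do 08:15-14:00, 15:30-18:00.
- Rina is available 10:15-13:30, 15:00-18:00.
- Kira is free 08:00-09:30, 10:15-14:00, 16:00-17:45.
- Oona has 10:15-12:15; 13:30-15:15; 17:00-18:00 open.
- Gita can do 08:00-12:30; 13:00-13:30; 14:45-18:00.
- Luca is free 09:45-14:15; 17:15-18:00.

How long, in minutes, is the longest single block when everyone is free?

90

Ben ∩ Ana: 10:15-11:45, 13:30-14:00, 15:30-17:45.
Ben ∩ Ana ∩ Rina: 10:15-11:45, 15:30-17:45.
Ben ∩ Ana ∩ Rina ∩ Kira: 10:15-11:45, 16:00-17:45.
Ben ∩ Ana ∩ Rina ∩ Kira ∩ Oona: 10:15-11:45, 17:00-17:45.
Ben ∩ Ana ∩ Rina ∩ Kira ∩ Oona ∩ Gita: 10:15-11:45, 17:00-17:45.
Ben ∩ Ana ∩ Rina ∩ Kira ∩ Oona ∩ Gita ∩ Luca: 10:15-11:45, 17:15-17:45.
The longest is 10:15-11:45 at 90 minutes.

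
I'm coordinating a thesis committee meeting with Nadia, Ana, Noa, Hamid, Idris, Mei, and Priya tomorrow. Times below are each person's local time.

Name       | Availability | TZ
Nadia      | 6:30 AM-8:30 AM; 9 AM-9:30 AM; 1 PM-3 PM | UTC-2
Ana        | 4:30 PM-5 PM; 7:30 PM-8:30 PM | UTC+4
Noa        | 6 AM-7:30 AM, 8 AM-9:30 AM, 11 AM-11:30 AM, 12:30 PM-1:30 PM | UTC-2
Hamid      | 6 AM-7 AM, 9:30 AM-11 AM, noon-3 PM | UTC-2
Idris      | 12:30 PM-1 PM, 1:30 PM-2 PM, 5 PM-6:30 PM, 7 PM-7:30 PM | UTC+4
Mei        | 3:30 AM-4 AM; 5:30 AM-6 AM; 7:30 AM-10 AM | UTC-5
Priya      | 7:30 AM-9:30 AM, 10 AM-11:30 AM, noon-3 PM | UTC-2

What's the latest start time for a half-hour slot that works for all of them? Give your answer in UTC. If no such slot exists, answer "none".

none

Nadia in UTC: 08:30-10:30, 11:00-11:30, 15:00-17:00 (add 2h to convert from UTC-2).
Ana in UTC: 12:30-13:00, 15:30-16:30 (subtract 4h to convert from UTC+4).
Noa in UTC: 08:00-09:30, 10:00-11:30, 13:00-13:30, 14:30-15:30 (add 2h to convert from UTC-2).
Hamid in UTC: 08:00-09:00, 11:30-13:00, 14:00-17:00 (add 2h to convert from UTC-2).
Idris in UTC: 08:30-09:00, 09:30-10:00, 13:00-14:30, 15:00-15:30 (subtract 4h to convert from UTC+4).
Mei in UTC: 08:30-09:00, 10:30-11:00, 12:30-15:00 (add 5h to convert from UTC-5).
Priya in UTC: 09:30-11:30, 12:00-13:30, 14:00-17:00 (add 2h to convert from UTC-2).
Nadia ∩ Ana: 15:30-16:30.
Nadia ∩ Ana ∩ Noa: ∅.
Nadia ∩ Ana ∩ Noa ∩ Hamid: ∅.
Nadia ∩ Ana ∩ Noa ∩ Hamid ∩ Idris: ∅.
Nadia ∩ Ana ∩ Noa ∩ Hamid ∩ Idris ∩ Mei: ∅.
Nadia ∩ Ana ∩ Noa ∩ Hamid ∩ Idris ∩ Mei ∩ Priya: ∅.
There is no time when everyone is free.
No common window is at least 30 minutes long.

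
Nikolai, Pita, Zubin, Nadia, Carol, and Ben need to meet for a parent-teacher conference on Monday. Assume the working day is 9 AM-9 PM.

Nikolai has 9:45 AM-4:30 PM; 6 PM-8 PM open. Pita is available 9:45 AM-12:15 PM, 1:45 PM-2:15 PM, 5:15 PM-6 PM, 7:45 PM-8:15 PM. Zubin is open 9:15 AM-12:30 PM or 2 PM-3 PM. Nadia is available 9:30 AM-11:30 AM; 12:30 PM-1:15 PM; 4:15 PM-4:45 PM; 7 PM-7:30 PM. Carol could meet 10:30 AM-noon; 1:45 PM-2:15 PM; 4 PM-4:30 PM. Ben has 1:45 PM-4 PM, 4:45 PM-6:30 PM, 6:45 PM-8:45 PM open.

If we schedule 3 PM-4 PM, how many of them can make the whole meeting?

2

Nikolai and Ben can make the full 15:00-16:00 slot — that's 2.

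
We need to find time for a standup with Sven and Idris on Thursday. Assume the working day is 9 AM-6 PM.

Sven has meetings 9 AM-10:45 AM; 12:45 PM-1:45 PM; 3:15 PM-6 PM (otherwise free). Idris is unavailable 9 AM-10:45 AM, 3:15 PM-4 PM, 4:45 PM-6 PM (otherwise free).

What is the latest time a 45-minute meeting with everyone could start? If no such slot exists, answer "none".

14:30

Sven free: 10:45-12:45, 13:45-15:15 (invert busy blocks within the working day).
Idris free: 10:45-15:15, 16:00-16:45 (invert busy blocks within the working day).
Sven ∩ Idris: 10:45-12:45, 13:45-15:15.
The last common window of at least 45 minutes is 13:45-15:15; a 45-minute meeting can start as late as 14:30 and still end by 15:15.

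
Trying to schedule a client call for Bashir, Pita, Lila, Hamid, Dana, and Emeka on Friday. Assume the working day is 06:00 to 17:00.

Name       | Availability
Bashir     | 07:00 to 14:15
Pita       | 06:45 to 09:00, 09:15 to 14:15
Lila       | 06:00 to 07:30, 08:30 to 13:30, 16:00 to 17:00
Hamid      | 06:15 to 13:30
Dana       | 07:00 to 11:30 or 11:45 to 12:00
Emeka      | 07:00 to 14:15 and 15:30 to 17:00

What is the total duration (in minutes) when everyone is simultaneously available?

210

Bashir ∩ Pita: 07:00-09:00, 09:15-14:15.
Bashir ∩ Pita ∩ Lila: 07:00-07:30, 08:30-09:00, 09:15-13:30.
Bashir ∩ Pita ∩ Lila ∩ Hamid: 07:00-07:30, 08:30-09:00, 09:15-13:30.
Bashir ∩ Pita ∩ Lila ∩ Hamid ∩ Dana: 07:00-07:30, 08:30-09:00, 09:15-11:30, 11:45-12:00.
Bashir ∩ Pita ∩ Lila ∩ Hamid ∩ Dana ∩ Emeka: 07:00-07:30, 08:30-09:00, 09:15-11:30, 11:45-12:00.
Summing the common windows: 30 + 30 + 135 + 15 = 210 minutes.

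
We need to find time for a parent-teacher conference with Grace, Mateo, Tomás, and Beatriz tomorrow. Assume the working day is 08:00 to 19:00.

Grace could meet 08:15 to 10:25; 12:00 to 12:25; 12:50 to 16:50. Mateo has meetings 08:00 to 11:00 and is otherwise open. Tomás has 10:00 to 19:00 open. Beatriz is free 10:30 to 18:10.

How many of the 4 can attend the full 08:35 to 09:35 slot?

Grace free: 08:15-10:25, 12:00-12:25, 12:50-16:50.
Mateo free: 11:00-19:00 (invert busy blocks within the working day).
Tomás free: 10:00-19:00.
Beatriz free: 10:30-18:10.
Grace can make the full 08:35-09:35 slot — that's 1.

1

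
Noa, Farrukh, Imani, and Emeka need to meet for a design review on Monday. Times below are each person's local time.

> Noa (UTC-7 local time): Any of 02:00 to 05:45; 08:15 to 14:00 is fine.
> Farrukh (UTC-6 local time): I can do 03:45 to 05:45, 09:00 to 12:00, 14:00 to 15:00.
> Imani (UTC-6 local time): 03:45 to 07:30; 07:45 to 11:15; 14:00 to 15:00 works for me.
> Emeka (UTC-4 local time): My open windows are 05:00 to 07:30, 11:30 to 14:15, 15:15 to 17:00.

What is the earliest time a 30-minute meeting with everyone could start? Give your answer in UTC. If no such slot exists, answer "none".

09:45

Noa in UTC: 09:00-12:45, 15:15-21:00 (add 7h to convert from UTC-7).
Farrukh in UTC: 09:45-11:45, 15:00-18:00, 20:00-21:00 (add 6h to convert from UTC-6).
Imani in UTC: 09:45-13:30, 13:45-17:15, 20:00-21:00 (add 6h to convert from UTC-6).
Emeka in UTC: 09:00-11:30, 15:30-18:15, 19:15-21:00 (add 4h to convert from UTC-4).
Noa ∩ Farrukh: 09:45-11:45, 15:15-18:00, 20:00-21:00.
Noa ∩ Farrukh ∩ Imani: 09:45-11:45, 15:15-17:15, 20:00-21:00.
Noa ∩ Farrukh ∩ Imani ∩ Emeka: 09:45-11:30, 15:30-17:15, 20:00-21:00.
Those are the intersection windows.
The first common window of at least 30 minutes is 09:45-11:30, so the earliest start is 09:45.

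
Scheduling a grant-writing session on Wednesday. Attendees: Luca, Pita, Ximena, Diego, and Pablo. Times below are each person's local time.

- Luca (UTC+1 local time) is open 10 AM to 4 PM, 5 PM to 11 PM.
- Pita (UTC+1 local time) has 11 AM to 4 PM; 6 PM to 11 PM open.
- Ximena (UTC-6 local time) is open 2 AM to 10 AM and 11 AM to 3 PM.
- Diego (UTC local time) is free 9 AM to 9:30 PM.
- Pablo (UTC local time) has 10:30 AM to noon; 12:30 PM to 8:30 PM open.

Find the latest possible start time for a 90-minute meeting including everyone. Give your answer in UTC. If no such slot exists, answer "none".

19:00

Luca in UTC: 09:00-15:00, 16:00-22:00 (subtract 1h to convert from UTC+1).
Pita in UTC: 10:00-15:00, 17:00-22:00 (subtract 1h to convert from UTC+1).
Ximena in UTC: 08:00-16:00, 17:00-21:00 (add 6h to convert from UTC-6).
Diego in UTC: 09:00-21:30.
Pablo in UTC: 10:30-12:00, 12:30-20:30.
Luca ∩ Pita: 10:00-15:00, 17:00-22:00.
Luca ∩ Pita ∩ Ximena: 10:00-15:00, 17:00-21:00.
Luca ∩ Pita ∩ Ximena ∩ Diego: 10:00-15:00, 17:00-21:00.
Luca ∩ Pita ∩ Ximena ∩ Diego ∩ Pablo: 10:30-12:00, 12:30-15:00, 17:00-20:30.
So the common availability across everyone is 10:30-12:00, 12:30-15:00, 17:00-20:30.
The last common window of at least 90 minutes is 17:00-20:30; a 90-minute meeting can start as late as 19:00 and still end by 20:30.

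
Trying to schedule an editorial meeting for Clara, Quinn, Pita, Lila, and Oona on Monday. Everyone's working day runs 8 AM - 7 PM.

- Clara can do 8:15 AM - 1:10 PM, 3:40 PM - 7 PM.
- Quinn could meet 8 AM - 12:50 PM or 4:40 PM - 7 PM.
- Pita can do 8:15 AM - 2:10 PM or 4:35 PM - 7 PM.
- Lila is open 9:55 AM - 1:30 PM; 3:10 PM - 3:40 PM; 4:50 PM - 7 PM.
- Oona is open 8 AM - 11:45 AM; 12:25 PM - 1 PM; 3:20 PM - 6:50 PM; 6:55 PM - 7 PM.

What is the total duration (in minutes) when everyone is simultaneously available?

260

Clara ∩ Quinn: 08:15-12:50, 16:40-19:00.
Clara ∩ Quinn ∩ Pita: 08:15-12:50, 16:40-19:00.
Clara ∩ Quinn ∩ Pita ∩ Lila: 09:55-12:50, 16:50-19:00.
Clara ∩ Quinn ∩ Pita ∩ Lila ∩ Oona: 09:55-11:45, 12:25-12:50, 16:50-18:50, 18:55-19:00.
Summing the common windows: 110 + 25 + 120 + 5 = 260 minutes.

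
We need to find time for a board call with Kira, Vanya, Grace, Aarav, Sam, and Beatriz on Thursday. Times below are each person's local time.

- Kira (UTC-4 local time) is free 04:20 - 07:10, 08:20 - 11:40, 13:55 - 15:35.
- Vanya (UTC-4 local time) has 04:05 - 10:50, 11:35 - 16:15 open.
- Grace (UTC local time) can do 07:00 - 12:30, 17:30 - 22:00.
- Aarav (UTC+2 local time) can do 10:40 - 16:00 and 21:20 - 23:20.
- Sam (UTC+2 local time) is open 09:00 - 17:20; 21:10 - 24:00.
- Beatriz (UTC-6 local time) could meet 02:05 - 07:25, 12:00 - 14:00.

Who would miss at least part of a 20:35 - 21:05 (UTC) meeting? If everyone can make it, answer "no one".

Kira in UTC: 08:20-11:10, 12:20-15:40, 17:55-19:35 (add 4h to convert from UTC-4).
Vanya in UTC: 08:05-14:50, 15:35-20:15 (add 4h to convert from UTC-4).
Grace in UTC: 07:00-12:30, 17:30-22:00.
Aarav in UTC: 08:40-14:00, 19:20-21:20 (subtract 2h to convert from UTC+2).
Sam in UTC: 07:00-15:20, 19:10-22:00 (subtract 2h to convert from UTC+2).
Beatriz in UTC: 08:05-13:25, 18:00-20:00 (add 6h to convert from UTC-6).
Kira: not fully free for 20:35-21:05. Vanya: not fully free for 20:35-21:05. Grace: free for 20:35-21:05. Aarav: free for 20:35-21:05. Sam: free for 20:35-21:05. Beatriz: not fully free for 20:35-21:05.

Beatriz, Kira, Vanya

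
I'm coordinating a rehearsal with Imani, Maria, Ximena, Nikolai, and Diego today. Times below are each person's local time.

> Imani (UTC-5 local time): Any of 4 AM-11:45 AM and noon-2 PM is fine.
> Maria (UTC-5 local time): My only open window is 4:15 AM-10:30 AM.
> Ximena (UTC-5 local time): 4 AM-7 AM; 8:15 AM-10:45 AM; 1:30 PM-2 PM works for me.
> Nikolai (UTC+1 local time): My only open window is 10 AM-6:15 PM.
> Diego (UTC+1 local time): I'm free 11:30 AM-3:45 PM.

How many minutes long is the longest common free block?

90

Imani in UTC: 09:00-16:45, 17:00-19:00 (add 5h to convert from UTC-5).
Maria in UTC: 09:15-15:30 (add 5h to convert from UTC-5).
Ximena in UTC: 09:00-12:00, 13:15-15:45, 18:30-19:00 (add 5h to convert from UTC-5).
Nikolai in UTC: 09:00-17:15 (subtract 1h to convert from UTC+1).
Diego in UTC: 10:30-14:45 (subtract 1h to convert from UTC+1).
Imani ∩ Maria: 09:15-15:30.
Imani ∩ Maria ∩ Ximena: 09:15-12:00, 13:15-15:30.
Imani ∩ Maria ∩ Ximena ∩ Nikolai: 09:15-12:00, 13:15-15:30.
Imani ∩ Maria ∩ Ximena ∩ Nikolai ∩ Diego: 10:30-12:00, 13:15-14:45.
The longest is 10:30-12:00 at 90 minutes.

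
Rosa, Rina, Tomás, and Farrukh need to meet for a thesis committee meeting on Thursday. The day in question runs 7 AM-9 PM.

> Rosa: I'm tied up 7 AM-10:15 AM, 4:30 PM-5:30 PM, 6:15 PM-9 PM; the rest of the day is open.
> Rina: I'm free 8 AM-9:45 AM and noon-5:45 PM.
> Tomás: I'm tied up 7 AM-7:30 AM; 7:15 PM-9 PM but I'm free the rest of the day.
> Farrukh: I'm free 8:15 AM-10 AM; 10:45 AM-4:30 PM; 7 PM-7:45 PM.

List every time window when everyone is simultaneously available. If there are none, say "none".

Rosa free: 10:15-16:30, 17:30-18:15 (invert busy blocks within the working day).
Rina free: 08:00-09:45, 12:00-17:45.
Tomás free: 07:30-19:15 (invert busy blocks within the working day).
Farrukh free: 08:15-10:00, 10:45-16:30, 19:00-19:45.
Rosa ∩ Rina: 12:00-16:30, 17:30-17:45.
Rosa ∩ Rina ∩ Tomás: 12:00-16:30, 17:30-17:45.
Rosa ∩ Rina ∩ Tomás ∩ Farrukh: 12:00-16:30.

12:00-16:30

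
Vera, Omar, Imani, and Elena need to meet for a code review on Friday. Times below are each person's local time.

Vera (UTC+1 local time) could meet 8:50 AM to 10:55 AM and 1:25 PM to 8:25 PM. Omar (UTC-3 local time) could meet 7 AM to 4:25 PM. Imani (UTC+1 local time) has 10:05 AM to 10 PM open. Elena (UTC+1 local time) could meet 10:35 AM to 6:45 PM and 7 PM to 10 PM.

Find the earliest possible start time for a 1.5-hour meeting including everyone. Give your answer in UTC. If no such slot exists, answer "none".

Vera in UTC: 07:50-09:55, 12:25-19:25 (subtract 1h to convert from UTC+1).
Omar in UTC: 10:00-19:25 (add 3h to convert from UTC-3).
Imani in UTC: 09:05-21:00 (subtract 1h to convert from UTC+1).
Elena in UTC: 09:35-17:45, 18:00-21:00 (subtract 1h to convert from UTC+1).
Vera ∩ Omar: 12:25-19:25.
Vera ∩ Omar ∩ Imani: 12:25-19:25.
Vera ∩ Omar ∩ Imani ∩ Elena: 12:25-17:45, 18:00-19:25.
The first common window of at least 90 minutes is 12:25-17:45, so the earliest start is 12:25.

12:25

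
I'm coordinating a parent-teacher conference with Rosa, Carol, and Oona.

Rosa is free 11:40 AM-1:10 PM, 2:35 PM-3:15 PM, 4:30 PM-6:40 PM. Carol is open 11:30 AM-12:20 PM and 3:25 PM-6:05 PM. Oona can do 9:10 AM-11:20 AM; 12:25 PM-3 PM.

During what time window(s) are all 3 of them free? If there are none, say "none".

none

Rosa ∩ Carol: 11:40-12:20, 16:30-18:05.
Rosa ∩ Carol ∩ Oona: ∅.
There is no time when everyone is free.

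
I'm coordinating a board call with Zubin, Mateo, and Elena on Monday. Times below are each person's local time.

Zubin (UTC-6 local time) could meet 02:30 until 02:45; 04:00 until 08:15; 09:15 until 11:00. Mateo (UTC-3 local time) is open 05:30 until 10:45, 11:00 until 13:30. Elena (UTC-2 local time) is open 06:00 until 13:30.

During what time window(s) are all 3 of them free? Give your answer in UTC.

Zubin in UTC: 08:30-08:45, 10:00-14:15, 15:15-17:00 (add 6h to convert from UTC-6).
Mateo in UTC: 08:30-13:45, 14:00-16:30 (add 3h to convert from UTC-3).
Elena in UTC: 08:00-15:30 (add 2h to convert from UTC-2).
Zubin ∩ Mateo: 08:30-08:45, 10:00-13:45, 14:00-14:15, 15:15-16:30.
Zubin ∩ Mateo ∩ Elena: 08:30-08:45, 10:00-13:45, 14:00-14:15, 15:15-15:30.

08:30-08:45, 10:00-13:45, 14:00-14:15, 15:15-15:30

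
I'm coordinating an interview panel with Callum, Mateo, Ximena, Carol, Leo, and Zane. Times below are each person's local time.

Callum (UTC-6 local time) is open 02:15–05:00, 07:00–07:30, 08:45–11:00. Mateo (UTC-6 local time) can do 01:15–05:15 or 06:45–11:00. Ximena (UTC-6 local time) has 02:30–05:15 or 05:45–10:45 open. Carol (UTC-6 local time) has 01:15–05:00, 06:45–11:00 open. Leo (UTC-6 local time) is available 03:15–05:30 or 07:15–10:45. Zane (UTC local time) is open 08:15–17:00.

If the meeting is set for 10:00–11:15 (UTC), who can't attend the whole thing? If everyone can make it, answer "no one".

Callum, Carol

Callum in UTC: 08:15-11:00, 13:00-13:30, 14:45-17:00 (add 6h to convert from UTC-6).
Mateo in UTC: 07:15-11:15, 12:45-17:00 (add 6h to convert from UTC-6).
Ximena in UTC: 08:30-11:15, 11:45-16:45 (add 6h to convert from UTC-6).
Carol in UTC: 07:15-11:00, 12:45-17:00 (add 6h to convert from UTC-6).
Leo in UTC: 09:15-11:30, 13:15-16:45 (add 6h to convert from UTC-6).
Zane in UTC: 08:15-17:00.
Callum: not fully free for 10:00-11:15. Mateo: free for 10:00-11:15. Ximena: free for 10:00-11:15. Carol: not fully free for 10:00-11:15. Leo: free for 10:00-11:15. Zane: free for 10:00-11:15.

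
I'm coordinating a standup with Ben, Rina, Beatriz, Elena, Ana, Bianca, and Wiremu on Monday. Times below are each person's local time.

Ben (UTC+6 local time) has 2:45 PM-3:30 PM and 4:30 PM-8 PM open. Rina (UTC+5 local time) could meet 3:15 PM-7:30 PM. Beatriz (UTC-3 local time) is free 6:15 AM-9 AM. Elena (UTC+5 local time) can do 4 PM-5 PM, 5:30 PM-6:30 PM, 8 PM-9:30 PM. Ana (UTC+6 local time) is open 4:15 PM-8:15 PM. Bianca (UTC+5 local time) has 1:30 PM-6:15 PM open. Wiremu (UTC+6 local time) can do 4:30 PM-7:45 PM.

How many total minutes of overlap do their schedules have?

60

Ben in UTC: 08:45-09:30, 10:30-14:00 (subtract 6h to convert from UTC+6).
Rina in UTC: 10:15-14:30 (subtract 5h to convert from UTC+5).
Beatriz in UTC: 09:15-12:00 (add 3h to convert from UTC-3).
Elena in UTC: 11:00-12:00, 12:30-13:30, 15:00-16:30 (subtract 5h to convert from UTC+5).
Ana in UTC: 10:15-14:15 (subtract 6h to convert from UTC+6).
Bianca in UTC: 08:30-13:15 (subtract 5h to convert from UTC+5).
Wiremu in UTC: 10:30-13:45 (subtract 6h to convert from UTC+6).
Ben ∩ Rina: 10:30-14:00.
Ben ∩ Rina ∩ Beatriz: 10:30-12:00.
Ben ∩ Rina ∩ Beatriz ∩ Elena: 11:00-12:00.
Ben ∩ Rina ∩ Beatriz ∩ Elena ∩ Ana: 11:00-12:00.
Ben ∩ Rina ∩ Beatriz ∩ Elena ∩ Ana ∩ Bianca: 11:00-12:00.
Ben ∩ Rina ∩ Beatriz ∩ Elena ∩ Ana ∩ Bianca ∩ Wiremu: 11:00-12:00.
That's a single block of 60 minutes.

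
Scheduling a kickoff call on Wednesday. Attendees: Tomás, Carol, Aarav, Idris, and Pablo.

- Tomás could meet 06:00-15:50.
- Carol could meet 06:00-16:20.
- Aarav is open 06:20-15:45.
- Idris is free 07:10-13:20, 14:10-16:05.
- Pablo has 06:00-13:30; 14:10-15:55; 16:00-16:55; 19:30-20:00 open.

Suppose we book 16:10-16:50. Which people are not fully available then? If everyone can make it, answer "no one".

Tomás: not fully free for 16:10-16:50. Carol: not fully free for 16:10-16:50. Aarav: not fully free for 16:10-16:50. Idris: not fully free for 16:10-16:50. Pablo: free for 16:10-16:50.

Aarav, Carol, Idris, Tomás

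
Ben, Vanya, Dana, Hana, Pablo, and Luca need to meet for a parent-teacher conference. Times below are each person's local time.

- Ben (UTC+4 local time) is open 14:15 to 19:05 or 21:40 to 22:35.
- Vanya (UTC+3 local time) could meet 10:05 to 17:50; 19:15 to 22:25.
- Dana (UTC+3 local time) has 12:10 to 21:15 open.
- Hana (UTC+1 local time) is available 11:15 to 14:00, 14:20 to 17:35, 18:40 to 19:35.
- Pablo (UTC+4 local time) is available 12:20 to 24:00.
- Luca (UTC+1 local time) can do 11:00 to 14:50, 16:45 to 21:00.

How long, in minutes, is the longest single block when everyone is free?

Ben in UTC: 10:15-15:05, 17:40-18:35 (subtract 4h to convert from UTC+4).
Vanya in UTC: 07:05-14:50, 16:15-19:25 (subtract 3h to convert from UTC+3).
Dana in UTC: 09:10-18:15 (subtract 3h to convert from UTC+3).
Hana in UTC: 10:15-13:00, 13:20-16:35, 17:40-18:35 (subtract 1h to convert from UTC+1).
Pablo in UTC: 08:20-20:00 (subtract 4h to convert from UTC+4).
Luca in UTC: 10:00-13:50, 15:45-20:00 (subtract 1h to convert from UTC+1).
Ben ∩ Vanya: 10:15-14:50, 17:40-18:35.
Ben ∩ Vanya ∩ Dana: 10:15-14:50, 17:40-18:15.
Ben ∩ Vanya ∩ Dana ∩ Hana: 10:15-13:00, 13:20-14:50, 17:40-18:15.
Ben ∩ Vanya ∩ Dana ∩ Hana ∩ Pablo: 10:15-13:00, 13:20-14:50, 17:40-18:15.
Ben ∩ Vanya ∩ Dana ∩ Hana ∩ Pablo ∩ Luca: 10:15-13:00, 13:20-13:50, 17:40-18:15.
So the common availability across everyone is 10:15-13:00, 13:20-13:50, 17:40-18:15.
The longest is 10:15-13:00 at 165 minutes.

165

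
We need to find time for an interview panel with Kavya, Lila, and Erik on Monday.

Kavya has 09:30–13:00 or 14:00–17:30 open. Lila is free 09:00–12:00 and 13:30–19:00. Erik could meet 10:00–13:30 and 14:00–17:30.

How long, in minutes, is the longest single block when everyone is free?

Kavya ∩ Lila: 09:30-12:00, 14:00-17:30.
Kavya ∩ Lila ∩ Erik: 10:00-12:00, 14:00-17:30.
Those are the intersection windows.
The longest is 14:00-17:30 at 210 minutes.

210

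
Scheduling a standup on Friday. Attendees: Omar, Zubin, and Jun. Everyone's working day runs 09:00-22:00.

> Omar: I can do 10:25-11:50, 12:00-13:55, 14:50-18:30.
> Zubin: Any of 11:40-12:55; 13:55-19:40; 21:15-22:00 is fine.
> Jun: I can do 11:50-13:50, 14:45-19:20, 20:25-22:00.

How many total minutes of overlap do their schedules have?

275

Omar ∩ Zubin: 11:40-11:50, 12:00-12:55, 14:50-18:30.
Omar ∩ Zubin ∩ Jun: 12:00-12:55, 14:50-18:30.
Summing the common windows: 55 + 220 = 275 minutes.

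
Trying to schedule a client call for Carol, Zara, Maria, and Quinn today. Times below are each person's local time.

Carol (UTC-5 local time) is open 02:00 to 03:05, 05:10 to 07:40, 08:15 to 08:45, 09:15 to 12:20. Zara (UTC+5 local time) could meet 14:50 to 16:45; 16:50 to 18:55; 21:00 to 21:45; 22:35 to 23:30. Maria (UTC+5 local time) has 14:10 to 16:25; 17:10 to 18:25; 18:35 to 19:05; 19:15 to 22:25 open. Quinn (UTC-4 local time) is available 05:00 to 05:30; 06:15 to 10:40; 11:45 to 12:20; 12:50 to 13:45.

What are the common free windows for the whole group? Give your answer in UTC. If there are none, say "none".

10:15-11:25, 12:10-12:40, 13:15-13:25, 13:35-13:45, 16:00-16:20

Carol in UTC: 07:00-08:05, 10:10-12:40, 13:15-13:45, 14:15-17:20 (add 5h to convert from UTC-5).
Zara in UTC: 09:50-11:45, 11:50-13:55, 16:00-16:45, 17:35-18:30 (subtract 5h to convert from UTC+5).
Maria in UTC: 09:10-11:25, 12:10-13:25, 13:35-14:05, 14:15-17:25 (subtract 5h to convert from UTC+5).
Quinn in UTC: 09:00-09:30, 10:15-14:40, 15:45-16:20, 16:50-17:45 (add 4h to convert from UTC-4).
Carol ∩ Zara: 10:10-11:45, 11:50-12:40, 13:15-13:45, 16:00-16:45.
Carol ∩ Zara ∩ Maria: 10:10-11:25, 12:10-12:40, 13:15-13:25, 13:35-13:45, 16:00-16:45.
Carol ∩ Zara ∩ Maria ∩ Quinn: 10:15-11:25, 12:10-12:40, 13:15-13:25, 13:35-13:45, 16:00-16:20.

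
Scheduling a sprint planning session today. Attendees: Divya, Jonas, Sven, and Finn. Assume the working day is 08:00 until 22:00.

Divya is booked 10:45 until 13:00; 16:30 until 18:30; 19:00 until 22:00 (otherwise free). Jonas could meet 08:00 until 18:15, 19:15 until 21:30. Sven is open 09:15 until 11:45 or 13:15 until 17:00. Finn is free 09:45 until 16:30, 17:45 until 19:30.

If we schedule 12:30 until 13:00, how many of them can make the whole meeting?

Divya free: 08:00-10:45, 13:00-16:30, 18:30-19:00 (invert busy blocks within the working day).
Jonas free: 08:00-18:15, 19:15-21:30.
Sven free: 09:15-11:45, 13:15-17:00.
Finn free: 09:45-16:30, 17:45-19:30.
Jonas and Finn can make the full 12:30-13:00 slot — that's 2.

2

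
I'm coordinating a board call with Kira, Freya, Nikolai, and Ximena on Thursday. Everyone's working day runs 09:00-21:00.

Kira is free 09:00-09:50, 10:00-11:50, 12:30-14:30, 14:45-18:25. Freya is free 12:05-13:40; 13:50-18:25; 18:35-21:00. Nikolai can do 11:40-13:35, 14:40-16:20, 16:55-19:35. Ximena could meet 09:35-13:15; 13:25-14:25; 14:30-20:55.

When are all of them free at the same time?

12:30-13:15, 13:25-13:35, 14:45-16:20, 16:55-18:25

Kira ∩ Freya: 12:30-13:40, 13:50-14:30, 14:45-18:25.
Kira ∩ Freya ∩ Nikolai: 12:30-13:35, 14:45-16:20, 16:55-18:25.
Kira ∩ Freya ∩ Nikolai ∩ Ximena: 12:30-13:15, 13:25-13:35, 14:45-16:20, 16:55-18:25.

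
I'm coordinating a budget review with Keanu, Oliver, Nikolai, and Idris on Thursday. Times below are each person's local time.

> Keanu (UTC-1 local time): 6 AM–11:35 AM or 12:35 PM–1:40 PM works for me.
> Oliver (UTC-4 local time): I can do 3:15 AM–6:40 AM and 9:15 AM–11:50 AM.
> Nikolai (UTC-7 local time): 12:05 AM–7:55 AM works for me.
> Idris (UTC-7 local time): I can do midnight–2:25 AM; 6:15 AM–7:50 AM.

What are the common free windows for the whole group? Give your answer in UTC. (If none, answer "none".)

Keanu in UTC: 07:00-12:35, 13:35-14:40 (add 1h to convert from UTC-1).
Oliver in UTC: 07:15-10:40, 13:15-15:50 (add 4h to convert from UTC-4).
Nikolai in UTC: 07:05-14:55 (add 7h to convert from UTC-7).
Idris in UTC: 07:00-09:25, 13:15-14:50 (add 7h to convert from UTC-7).
Keanu ∩ Oliver: 07:15-10:40, 13:35-14:40.
Keanu ∩ Oliver ∩ Nikolai: 07:15-10:40, 13:35-14:40.
Keanu ∩ Oliver ∩ Nikolai ∩ Idris: 07:15-09:25, 13:35-14:40.

07:15-09:25, 13:35-14:40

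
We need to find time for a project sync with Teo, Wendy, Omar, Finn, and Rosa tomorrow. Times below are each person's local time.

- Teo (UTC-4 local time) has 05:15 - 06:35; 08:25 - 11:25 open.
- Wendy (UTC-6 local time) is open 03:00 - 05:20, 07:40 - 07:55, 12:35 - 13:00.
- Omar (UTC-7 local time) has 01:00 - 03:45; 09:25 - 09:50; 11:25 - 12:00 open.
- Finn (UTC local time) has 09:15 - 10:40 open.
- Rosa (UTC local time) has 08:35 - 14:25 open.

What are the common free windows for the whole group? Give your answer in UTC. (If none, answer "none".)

Teo in UTC: 09:15-10:35, 12:25-15:25 (add 4h to convert from UTC-4).
Wendy in UTC: 09:00-11:20, 13:40-13:55, 18:35-19:00 (add 6h to convert from UTC-6).
Omar in UTC: 08:00-10:45, 16:25-16:50, 18:25-19:00 (add 7h to convert from UTC-7).
Finn in UTC: 09:15-10:40.
Rosa in UTC: 08:35-14:25.
Teo ∩ Wendy: 09:15-10:35, 13:40-13:55.
Teo ∩ Wendy ∩ Omar: 09:15-10:35.
Teo ∩ Wendy ∩ Omar ∩ Finn: 09:15-10:35.
Teo ∩ Wendy ∩ Omar ∩ Finn ∩ Rosa: 09:15-10:35.
So the common availability across everyone is 09:15-10:35.

09:15-10:35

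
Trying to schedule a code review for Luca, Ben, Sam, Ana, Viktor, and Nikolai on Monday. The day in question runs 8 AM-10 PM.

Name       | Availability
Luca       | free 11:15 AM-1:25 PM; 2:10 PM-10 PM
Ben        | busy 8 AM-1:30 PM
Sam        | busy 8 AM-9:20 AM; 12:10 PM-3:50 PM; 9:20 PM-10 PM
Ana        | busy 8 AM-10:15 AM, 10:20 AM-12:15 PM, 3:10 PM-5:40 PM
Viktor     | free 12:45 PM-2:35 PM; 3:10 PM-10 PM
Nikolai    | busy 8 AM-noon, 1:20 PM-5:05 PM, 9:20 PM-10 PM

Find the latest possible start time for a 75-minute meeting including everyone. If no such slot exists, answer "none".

Luca free: 11:15-13:25, 14:10-22:00.
Ben free: 13:30-22:00 (invert busy blocks within the working day).
Sam free: 09:20-12:10, 15:50-21:20 (invert busy blocks within the working day).
Ana free: 10:15-10:20, 12:15-15:10, 17:40-22:00 (invert busy blocks within the working day).
Viktor free: 12:45-14:35, 15:10-22:00.
Nikolai free: 12:00-13:20, 17:05-21:20 (invert busy blocks within the working day).
Luca ∩ Ben: 14:10-22:00.
Luca ∩ Ben ∩ Sam: 15:50-21:20.
Luca ∩ Ben ∩ Sam ∩ Ana: 17:40-21:20.
Luca ∩ Ben ∩ Sam ∩ Ana ∩ Viktor: 17:40-21:20.
Luca ∩ Ben ∩ Sam ∩ Ana ∩ Viktor ∩ Nikolai: 17:40-21:20.
The last common window of at least 75 minutes is 17:40-21:20; a 75-minute meeting can start as late as 20:05 and still end by 21:20.

20:05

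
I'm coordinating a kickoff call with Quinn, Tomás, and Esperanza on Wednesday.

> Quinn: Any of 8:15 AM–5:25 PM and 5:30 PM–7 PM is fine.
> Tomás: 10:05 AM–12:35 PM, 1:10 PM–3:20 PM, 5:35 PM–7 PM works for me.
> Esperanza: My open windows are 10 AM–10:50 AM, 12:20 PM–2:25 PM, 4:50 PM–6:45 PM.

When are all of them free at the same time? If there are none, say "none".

10:05-10:50, 12:20-12:35, 13:10-14:25, 17:35-18:45

Quinn ∩ Tomás: 10:05-12:35, 13:10-15:20, 17:35-19:00.
Quinn ∩ Tomás ∩ Esperanza: 10:05-10:50, 12:20-12:35, 13:10-14:25, 17:35-18:45.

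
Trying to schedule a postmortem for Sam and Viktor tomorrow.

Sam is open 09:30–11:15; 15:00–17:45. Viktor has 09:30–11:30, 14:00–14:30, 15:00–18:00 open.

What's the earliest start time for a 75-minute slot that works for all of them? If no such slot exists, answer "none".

Sam ∩ Viktor: 09:30-11:15, 15:00-17:45.
Those are the intersection windows.
The first common window of at least 75 minutes is 09:30-11:15, so the earliest start is 09:30.

09:30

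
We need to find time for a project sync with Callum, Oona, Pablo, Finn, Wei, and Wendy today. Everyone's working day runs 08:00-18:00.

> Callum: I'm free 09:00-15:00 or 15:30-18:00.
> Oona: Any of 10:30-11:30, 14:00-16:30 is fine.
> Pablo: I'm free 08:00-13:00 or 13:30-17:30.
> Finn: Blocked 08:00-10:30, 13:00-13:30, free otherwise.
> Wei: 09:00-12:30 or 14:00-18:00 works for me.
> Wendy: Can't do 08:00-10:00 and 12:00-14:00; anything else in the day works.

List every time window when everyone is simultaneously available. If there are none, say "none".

Callum free: 09:00-15:00, 15:30-18:00.
Oona free: 10:30-11:30, 14:00-16:30.
Pablo free: 08:00-13:00, 13:30-17:30.
Finn free: 10:30-13:00, 13:30-18:00 (invert busy blocks within the working day).
Wei free: 09:00-12:30, 14:00-18:00.
Wendy free: 10:00-12:00, 14:00-18:00 (invert busy blocks within the working day).
Callum ∩ Oona: 10:30-11:30, 14:00-15:00, 15:30-16:30.
Callum ∩ Oona ∩ Pablo: 10:30-11:30, 14:00-15:00, 15:30-16:30.
Callum ∩ Oona ∩ Pablo ∩ Finn: 10:30-11:30, 14:00-15:00, 15:30-16:30.
Callum ∩ Oona ∩ Pablo ∩ Finn ∩ Wei: 10:30-11:30, 14:00-15:00, 15:30-16:30.
Callum ∩ Oona ∩ Pablo ∩ Finn ∩ Wei ∩ Wendy: 10:30-11:30, 14:00-15:00, 15:30-16:30.
So the common availability across everyone is 10:30-11:30, 14:00-15:00, 15:30-16:30.

10:30-11:30, 14:00-15:00, 15:30-16:30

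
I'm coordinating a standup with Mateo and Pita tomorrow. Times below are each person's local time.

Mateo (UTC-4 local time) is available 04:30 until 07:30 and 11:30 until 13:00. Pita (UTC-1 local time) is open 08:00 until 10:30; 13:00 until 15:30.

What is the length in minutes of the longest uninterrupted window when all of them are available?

150

Mateo in UTC: 08:30-11:30, 15:30-17:00 (add 4h to convert from UTC-4).
Pita in UTC: 09:00-11:30, 14:00-16:30 (add 1h to convert from UTC-1).
Mateo ∩ Pita: 09:00-11:30, 15:30-16:30.
Those are the intersection windows.
The longest is 09:00-11:30 at 150 minutes.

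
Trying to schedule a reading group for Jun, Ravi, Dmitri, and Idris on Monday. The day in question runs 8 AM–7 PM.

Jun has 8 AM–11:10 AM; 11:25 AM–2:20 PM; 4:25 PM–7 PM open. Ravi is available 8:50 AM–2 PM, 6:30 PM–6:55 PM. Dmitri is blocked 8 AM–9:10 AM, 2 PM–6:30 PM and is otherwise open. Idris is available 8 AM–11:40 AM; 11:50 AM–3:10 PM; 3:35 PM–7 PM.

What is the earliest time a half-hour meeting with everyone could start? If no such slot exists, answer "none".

Jun free: 08:00-11:10, 11:25-14:20, 16:25-19:00.
Ravi free: 08:50-14:00, 18:30-18:55.
Dmitri free: 09:10-14:00, 18:30-19:00 (invert busy blocks within the working day).
Idris free: 08:00-11:40, 11:50-15:10, 15:35-19:00.
Jun ∩ Ravi: 08:50-11:10, 11:25-14:00, 18:30-18:55.
Jun ∩ Ravi ∩ Dmitri: 09:10-11:10, 11:25-14:00, 18:30-18:55.
Jun ∩ Ravi ∩ Dmitri ∩ Idris: 09:10-11:10, 11:25-11:40, 11:50-14:00, 18:30-18:55.
The first common window of at least 30 minutes is 09:10-11:10, so the earliest start is 09:10.

09:10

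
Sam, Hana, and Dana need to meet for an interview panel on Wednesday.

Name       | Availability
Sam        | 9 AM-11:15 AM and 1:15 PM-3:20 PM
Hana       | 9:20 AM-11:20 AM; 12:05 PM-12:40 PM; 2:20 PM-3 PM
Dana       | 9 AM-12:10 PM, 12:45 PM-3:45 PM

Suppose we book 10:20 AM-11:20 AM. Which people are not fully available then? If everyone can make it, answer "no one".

Sam: not fully free for 10:20-11:20. Hana: free for 10:20-11:20. Dana: free for 10:20-11:20.

Sam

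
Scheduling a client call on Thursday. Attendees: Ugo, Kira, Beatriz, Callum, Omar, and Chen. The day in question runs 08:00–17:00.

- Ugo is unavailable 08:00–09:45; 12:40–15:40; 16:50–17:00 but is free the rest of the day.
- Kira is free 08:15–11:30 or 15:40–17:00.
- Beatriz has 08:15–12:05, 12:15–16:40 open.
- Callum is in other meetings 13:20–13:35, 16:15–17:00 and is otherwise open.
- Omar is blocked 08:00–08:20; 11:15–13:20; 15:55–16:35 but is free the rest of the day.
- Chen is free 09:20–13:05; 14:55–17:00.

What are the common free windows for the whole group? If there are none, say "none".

09:45-11:15, 15:40-15:55

Ugo free: 09:45-12:40, 15:40-16:50 (invert busy blocks within the working day).
Kira free: 08:15-11:30, 15:40-17:00.
Beatriz free: 08:15-12:05, 12:15-16:40.
Callum free: 08:00-13:20, 13:35-16:15 (invert busy blocks within the working day).
Omar free: 08:20-11:15, 13:20-15:55, 16:35-17:00 (invert busy blocks within the working day).
Chen free: 09:20-13:05, 14:55-17:00.
Ugo ∩ Kira: 09:45-11:30, 15:40-16:50.
Ugo ∩ Kira ∩ Beatriz: 09:45-11:30, 15:40-16:40.
Ugo ∩ Kira ∩ Beatriz ∩ Callum: 09:45-11:30, 15:40-16:15.
Ugo ∩ Kira ∩ Beatriz ∩ Callum ∩ Omar: 09:45-11:15, 15:40-15:55.
Ugo ∩ Kira ∩ Beatriz ∩ Callum ∩ Omar ∩ Chen: 09:45-11:15, 15:40-15:55.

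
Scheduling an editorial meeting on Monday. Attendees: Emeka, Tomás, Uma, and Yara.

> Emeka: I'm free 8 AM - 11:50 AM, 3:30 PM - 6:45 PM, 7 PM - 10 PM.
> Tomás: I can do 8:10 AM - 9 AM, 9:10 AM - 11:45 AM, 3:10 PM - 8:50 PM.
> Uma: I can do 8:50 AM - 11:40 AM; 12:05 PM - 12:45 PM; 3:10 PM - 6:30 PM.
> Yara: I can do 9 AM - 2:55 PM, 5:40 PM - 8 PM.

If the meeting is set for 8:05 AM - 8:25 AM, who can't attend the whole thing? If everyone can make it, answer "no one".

Tomás, Uma, Yara

Emeka: free for 08:05-08:25. Tomás: not fully free for 08:05-08:25. Uma: not fully free for 08:05-08:25. Yara: not fully free for 08:05-08:25.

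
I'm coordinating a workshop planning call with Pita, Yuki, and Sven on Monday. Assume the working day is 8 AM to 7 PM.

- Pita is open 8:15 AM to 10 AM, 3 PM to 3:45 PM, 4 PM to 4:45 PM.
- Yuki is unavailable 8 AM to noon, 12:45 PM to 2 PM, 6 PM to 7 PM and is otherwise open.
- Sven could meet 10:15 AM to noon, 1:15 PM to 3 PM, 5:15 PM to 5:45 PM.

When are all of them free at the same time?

Pita free: 08:15-10:00, 15:00-15:45, 16:00-16:45.
Yuki free: 12:00-12:45, 14:00-18:00 (invert busy blocks within the working day).
Sven free: 10:15-12:00, 13:15-15:00, 17:15-17:45.
Pita ∩ Yuki: 15:00-15:45, 16:00-16:45.
Pita ∩ Yuki ∩ Sven: ∅.
There is no time when everyone is free.

none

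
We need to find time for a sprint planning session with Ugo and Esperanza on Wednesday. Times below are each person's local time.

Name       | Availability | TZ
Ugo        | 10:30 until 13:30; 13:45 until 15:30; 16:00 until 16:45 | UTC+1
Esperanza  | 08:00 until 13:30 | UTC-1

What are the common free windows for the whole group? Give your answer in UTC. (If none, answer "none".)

Ugo in UTC: 09:30-12:30, 12:45-14:30, 15:00-15:45 (subtract 1h to convert from UTC+1).
Esperanza in UTC: 09:00-14:30 (add 1h to convert from UTC-1).
Ugo ∩ Esperanza: 09:30-12:30, 12:45-14:30.
So the common availability across everyone is 09:30-12:30, 12:45-14:30.

09:30-12:30, 12:45-14:30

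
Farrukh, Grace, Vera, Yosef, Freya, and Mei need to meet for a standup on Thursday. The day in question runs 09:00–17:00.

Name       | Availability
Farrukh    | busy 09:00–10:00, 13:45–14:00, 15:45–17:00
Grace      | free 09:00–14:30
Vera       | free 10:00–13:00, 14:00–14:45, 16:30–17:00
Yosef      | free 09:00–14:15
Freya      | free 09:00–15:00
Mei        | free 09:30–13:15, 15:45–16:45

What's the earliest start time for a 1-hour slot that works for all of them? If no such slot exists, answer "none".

10:00

Farrukh free: 10:00-13:45, 14:00-15:45 (invert busy blocks within the working day).
Grace free: 09:00-14:30.
Vera free: 10:00-13:00, 14:00-14:45, 16:30-17:00.
Yosef free: 09:00-14:15.
Freya free: 09:00-15:00.
Mei free: 09:30-13:15, 15:45-16:45.
Farrukh ∩ Grace: 10:00-13:45, 14:00-14:30.
Farrukh ∩ Grace ∩ Vera: 10:00-13:00, 14:00-14:30.
Farrukh ∩ Grace ∩ Vera ∩ Yosef: 10:00-13:00, 14:00-14:15.
Farrukh ∩ Grace ∩ Vera ∩ Yosef ∩ Freya: 10:00-13:00, 14:00-14:15.
Farrukh ∩ Grace ∩ Vera ∩ Yosef ∩ Freya ∩ Mei: 10:00-13:00.
The first common window of at least 60 minutes is 10:00-13:00, so the earliest start is 10:00.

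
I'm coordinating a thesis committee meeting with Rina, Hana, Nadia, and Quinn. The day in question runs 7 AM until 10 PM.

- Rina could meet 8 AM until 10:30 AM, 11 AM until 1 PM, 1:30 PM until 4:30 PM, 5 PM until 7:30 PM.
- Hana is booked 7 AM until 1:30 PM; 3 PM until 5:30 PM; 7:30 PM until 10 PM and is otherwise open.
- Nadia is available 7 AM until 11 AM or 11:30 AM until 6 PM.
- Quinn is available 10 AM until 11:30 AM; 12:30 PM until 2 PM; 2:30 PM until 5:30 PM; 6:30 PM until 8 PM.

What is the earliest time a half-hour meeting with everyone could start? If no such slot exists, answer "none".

13:30

Rina free: 08:00-10:30, 11:00-13:00, 13:30-16:30, 17:00-19:30.
Hana free: 13:30-15:00, 17:30-19:30 (invert busy blocks within the working day).
Nadia free: 07:00-11:00, 11:30-18:00.
Quinn free: 10:00-11:30, 12:30-14:00, 14:30-17:30, 18:30-20:00.
Rina ∩ Hana: 13:30-15:00, 17:30-19:30.
Rina ∩ Hana ∩ Nadia: 13:30-15:00, 17:30-18:00.
Rina ∩ Hana ∩ Nadia ∩ Quinn: 13:30-14:00, 14:30-15:00.
The first common window of at least 30 minutes is 13:30-14:00, so the earliest start is 13:30.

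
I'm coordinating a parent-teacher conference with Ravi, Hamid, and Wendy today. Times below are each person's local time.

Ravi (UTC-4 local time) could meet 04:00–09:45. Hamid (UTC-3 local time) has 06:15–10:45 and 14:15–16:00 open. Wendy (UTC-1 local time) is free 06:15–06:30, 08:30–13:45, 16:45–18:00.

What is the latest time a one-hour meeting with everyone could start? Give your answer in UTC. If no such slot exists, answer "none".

12:45

Ravi in UTC: 08:00-13:45 (add 4h to convert from UTC-4).
Hamid in UTC: 09:15-13:45, 17:15-19:00 (add 3h to convert from UTC-3).
Wendy in UTC: 07:15-07:30, 09:30-14:45, 17:45-19:00 (add 1h to convert from UTC-1).
Ravi ∩ Hamid: 09:15-13:45.
Ravi ∩ Hamid ∩ Wendy: 09:30-13:45.
The last common window of at least 60 minutes is 09:30-13:45; a 60-minute meeting can start as late as 12:45 and still end by 13:45.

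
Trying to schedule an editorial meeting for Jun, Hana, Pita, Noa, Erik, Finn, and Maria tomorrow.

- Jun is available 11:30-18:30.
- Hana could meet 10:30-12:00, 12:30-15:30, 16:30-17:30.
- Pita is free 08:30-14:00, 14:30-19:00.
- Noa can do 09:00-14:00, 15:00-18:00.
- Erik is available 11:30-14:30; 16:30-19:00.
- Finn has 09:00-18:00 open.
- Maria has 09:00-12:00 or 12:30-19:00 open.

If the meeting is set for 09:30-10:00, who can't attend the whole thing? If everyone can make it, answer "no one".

Jun: not fully free for 09:30-10:00. Hana: not fully free for 09:30-10:00. Pita: free for 09:30-10:00. Noa: free for 09:30-10:00. Erik: not fully free for 09:30-10:00. Finn: free for 09:30-10:00. Maria: free for 09:30-10:00.

Erik, Hana, Jun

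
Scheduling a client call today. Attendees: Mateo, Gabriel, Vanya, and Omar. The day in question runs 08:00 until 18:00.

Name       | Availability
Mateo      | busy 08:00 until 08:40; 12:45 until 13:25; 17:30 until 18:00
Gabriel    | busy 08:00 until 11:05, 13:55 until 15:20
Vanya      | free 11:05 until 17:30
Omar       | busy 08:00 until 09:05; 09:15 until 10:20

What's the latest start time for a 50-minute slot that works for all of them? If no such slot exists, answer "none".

16:40

Mateo free: 08:40-12:45, 13:25-17:30 (invert busy blocks within the working day).
Gabriel free: 11:05-13:55, 15:20-18:00 (invert busy blocks within the working day).
Vanya free: 11:05-17:30.
Omar free: 09:05-09:15, 10:20-18:00 (invert busy blocks within the working day).
Mateo ∩ Gabriel: 11:05-12:45, 13:25-13:55, 15:20-17:30.
Mateo ∩ Gabriel ∩ Vanya: 11:05-12:45, 13:25-13:55, 15:20-17:30.
Mateo ∩ Gabriel ∩ Vanya ∩ Omar: 11:05-12:45, 13:25-13:55, 15:20-17:30.
The last common window of at least 50 minutes is 15:20-17:30; a 50-minute meeting can start as late as 16:40 and still end by 17:30.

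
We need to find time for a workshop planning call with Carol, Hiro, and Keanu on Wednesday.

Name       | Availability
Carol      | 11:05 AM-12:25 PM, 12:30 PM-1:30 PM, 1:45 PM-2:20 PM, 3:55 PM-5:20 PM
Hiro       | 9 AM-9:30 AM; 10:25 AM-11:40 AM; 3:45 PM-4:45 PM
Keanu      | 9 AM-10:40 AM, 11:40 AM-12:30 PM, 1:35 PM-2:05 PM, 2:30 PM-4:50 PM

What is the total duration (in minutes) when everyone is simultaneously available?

50

Carol ∩ Hiro: 11:05-11:40, 15:55-16:45.
Carol ∩ Hiro ∩ Keanu: 15:55-16:45.
That's a single block of 50 minutes.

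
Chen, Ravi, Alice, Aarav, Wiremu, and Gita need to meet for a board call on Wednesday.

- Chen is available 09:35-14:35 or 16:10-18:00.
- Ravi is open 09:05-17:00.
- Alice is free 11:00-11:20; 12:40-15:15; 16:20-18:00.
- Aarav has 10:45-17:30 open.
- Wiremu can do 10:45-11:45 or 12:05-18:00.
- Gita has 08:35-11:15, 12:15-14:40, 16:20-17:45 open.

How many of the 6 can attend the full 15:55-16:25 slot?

Ravi, Aarav, and Wiremu can make the full 15:55-16:25 slot — that's 3.

3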